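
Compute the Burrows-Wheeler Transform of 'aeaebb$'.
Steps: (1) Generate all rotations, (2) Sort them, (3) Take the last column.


Rotations (sorted):
  0: $aeaebb -> last char: b
  1: aeaebb$ -> last char: $
  2: aebb$ae -> last char: e
  3: b$aeaeb -> last char: b
  4: bb$aeae -> last char: e
  5: eaebb$a -> last char: a
  6: ebb$aea -> last char: a


BWT = b$ebeaa


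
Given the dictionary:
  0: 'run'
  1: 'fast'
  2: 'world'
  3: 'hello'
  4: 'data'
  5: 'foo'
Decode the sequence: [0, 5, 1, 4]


Look up each index in the dictionary:
  0 -> 'run'
  5 -> 'foo'
  1 -> 'fast'
  4 -> 'data'

Decoded: "run foo fast data"


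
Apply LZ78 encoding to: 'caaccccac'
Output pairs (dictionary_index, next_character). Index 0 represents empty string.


LZ78 encoding steps:
Dictionary: {0: ''}
Step 1: w='' (idx 0), next='c' -> output (0, 'c'), add 'c' as idx 1
Step 2: w='' (idx 0), next='a' -> output (0, 'a'), add 'a' as idx 2
Step 3: w='a' (idx 2), next='c' -> output (2, 'c'), add 'ac' as idx 3
Step 4: w='c' (idx 1), next='c' -> output (1, 'c'), add 'cc' as idx 4
Step 5: w='c' (idx 1), next='a' -> output (1, 'a'), add 'ca' as idx 5
Step 6: w='c' (idx 1), end of input -> output (1, '')


Encoded: [(0, 'c'), (0, 'a'), (2, 'c'), (1, 'c'), (1, 'a'), (1, '')]


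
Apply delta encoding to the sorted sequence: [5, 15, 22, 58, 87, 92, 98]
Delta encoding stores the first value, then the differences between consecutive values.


First value: 5
Deltas:
  15 - 5 = 10
  22 - 15 = 7
  58 - 22 = 36
  87 - 58 = 29
  92 - 87 = 5
  98 - 92 = 6


Delta encoded: [5, 10, 7, 36, 29, 5, 6]


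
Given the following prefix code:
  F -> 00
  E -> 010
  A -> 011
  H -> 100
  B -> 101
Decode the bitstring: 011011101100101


Decoding step by step:
Bits 011 -> A
Bits 011 -> A
Bits 101 -> B
Bits 100 -> H
Bits 101 -> B


Decoded message: AABHB


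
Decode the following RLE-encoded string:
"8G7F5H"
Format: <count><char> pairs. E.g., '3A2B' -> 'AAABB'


Expanding each <count><char> pair:
  8G -> 'GGGGGGGG'
  7F -> 'FFFFFFF'
  5H -> 'HHHHH'

Decoded = GGGGGGGGFFFFFFFHHHHH


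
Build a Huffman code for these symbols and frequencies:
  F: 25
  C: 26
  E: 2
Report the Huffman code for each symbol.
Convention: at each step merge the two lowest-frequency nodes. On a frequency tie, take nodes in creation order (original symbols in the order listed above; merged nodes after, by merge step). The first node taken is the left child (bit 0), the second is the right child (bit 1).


Huffman tree construction:
Step 1: Merge E(2) + F(25) = 27
Step 2: Merge C(26) + (E+F)(27) = 53
Read each symbol's code off the tree from the root (left child = 0, right child = 1).

Codes:
  F: 11 (length 2)
  C: 0 (length 1)
  E: 10 (length 2)
Average code length: 80/53 = 1.5094 bits/symbol


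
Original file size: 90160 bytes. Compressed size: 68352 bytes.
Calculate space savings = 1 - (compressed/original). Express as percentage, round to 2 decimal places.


ratio = compressed/original = 68352/90160 = 0.758119
savings = 1 - ratio = 1 - 0.758119 = 0.241881
as a percentage: 0.241881 * 100 = 24.19%

Space savings = 1 - 68352/90160 = 24.19%


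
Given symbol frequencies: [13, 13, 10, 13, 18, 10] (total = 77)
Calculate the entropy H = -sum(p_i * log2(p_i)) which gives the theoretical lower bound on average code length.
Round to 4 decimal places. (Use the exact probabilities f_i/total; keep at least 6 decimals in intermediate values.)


Per-symbol terms -p_i * log2(p_i) with p_i = f_i/77:
  p = 13/77 = 0.168831: log2(p) = -2.566347, -p*log2(p) = 0.433279
  p = 13/77 = 0.168831: log2(p) = -2.566347, -p*log2(p) = 0.433279
  p = 10/77 = 0.129870: log2(p) = -2.944858, -p*log2(p) = 0.382449
  p = 13/77 = 0.168831: log2(p) = -2.566347, -p*log2(p) = 0.433279
  p = 18/77 = 0.233766: log2(p) = -2.096862, -p*log2(p) = 0.490175
  p = 10/77 = 0.129870: log2(p) = -2.944858, -p*log2(p) = 0.382449
H = 0.433279 + 0.433279 + 0.382449 + 0.433279 + 0.490175 + 0.382449 = 2.554910

H = 2.5549 bits/symbol


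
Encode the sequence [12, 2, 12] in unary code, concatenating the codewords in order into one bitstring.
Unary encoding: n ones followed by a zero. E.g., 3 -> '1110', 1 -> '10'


Encode each number as n ones followed by a terminating 0:
  12 -> 1111111111110 (13 bits)
  2 -> 110 (3 bits)
  12 -> 1111111111110 (13 bits)
Total length = 13 + 3 + 13 = 29 bits.

Unary([12, 2, 12]) = 11111111111101101111111111110 (29 bits)


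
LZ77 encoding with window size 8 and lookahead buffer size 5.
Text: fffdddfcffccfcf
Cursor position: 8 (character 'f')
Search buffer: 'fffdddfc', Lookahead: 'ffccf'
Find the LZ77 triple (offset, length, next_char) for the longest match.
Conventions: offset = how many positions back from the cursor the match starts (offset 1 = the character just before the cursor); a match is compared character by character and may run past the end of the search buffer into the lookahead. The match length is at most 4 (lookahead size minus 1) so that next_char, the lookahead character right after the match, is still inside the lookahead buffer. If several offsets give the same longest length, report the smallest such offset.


Try each offset into the search buffer:
  offset=1 (pos 7, char 'c'): match length 0
  offset=2 (pos 6, char 'f'): match length 1
  offset=3 (pos 5, char 'd'): match length 0
  offset=4 (pos 4, char 'd'): match length 0
  offset=5 (pos 3, char 'd'): match length 0
  offset=6 (pos 2, char 'f'): match length 1
  offset=7 (pos 1, char 'f'): match length 2
  offset=8 (pos 0, char 'f'): match length 2
Longest match has length 2, found at offsets 7, 8; take the smallest, offset 7.
next_char = character at position 8 + 2 = 10 -> 'c'

Best match: offset=7, length=2 (matching 'ff' starting at position 1)
LZ77 triple: (7, 2, 'c')


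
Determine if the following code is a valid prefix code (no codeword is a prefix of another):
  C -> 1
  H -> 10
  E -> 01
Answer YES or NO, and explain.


Checking each pair (does one codeword prefix another?):
  C='1' vs H='10': prefix -- VIOLATION

NO -- this is NOT a valid prefix code. C (1) is a prefix of H (10).


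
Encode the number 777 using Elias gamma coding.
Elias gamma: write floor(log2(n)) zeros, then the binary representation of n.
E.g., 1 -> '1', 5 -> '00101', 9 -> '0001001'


num_bits = floor(log2(777)) + 1 = 10
leading_zeros = num_bits - 1 = 9
binary(777) = 1100001001

Elias gamma(777) = '000000000' + '1100001001' = 0000000001100001001 (19 bits)


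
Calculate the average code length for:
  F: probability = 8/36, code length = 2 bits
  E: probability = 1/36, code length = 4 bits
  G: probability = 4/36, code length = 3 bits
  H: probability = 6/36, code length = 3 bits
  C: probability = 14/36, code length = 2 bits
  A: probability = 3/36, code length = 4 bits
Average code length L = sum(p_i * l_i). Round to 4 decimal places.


Weighted contributions p_i * l_i:
  F: (8/36) * 2 = 16/36
  E: (1/36) * 4 = 4/36
  G: (4/36) * 3 = 12/36
  H: (6/36) * 3 = 18/36
  C: (14/36) * 2 = 28/36
  A: (3/36) * 4 = 12/36
Sum = (16 + 4 + 12 + 18 + 28 + 12)/36 = 90/36

L = 90/36 = 2.5000 bits/symbol


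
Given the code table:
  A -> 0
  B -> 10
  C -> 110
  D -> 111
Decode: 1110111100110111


Decoding:
111 -> D
0 -> A
111 -> D
10 -> B
0 -> A
110 -> C
111 -> D


Result: DADBACD


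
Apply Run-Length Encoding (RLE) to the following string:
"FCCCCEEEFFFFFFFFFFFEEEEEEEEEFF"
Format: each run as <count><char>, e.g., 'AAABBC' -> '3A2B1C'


Scanning runs left to right:
  i=0: run of 'F' x 1 -> '1F'
  i=1: run of 'C' x 4 -> '4C'
  i=5: run of 'E' x 3 -> '3E'
  i=8: run of 'F' x 11 -> '11F'
  i=19: run of 'E' x 9 -> '9E'
  i=28: run of 'F' x 2 -> '2F'

RLE = 1F4C3E11F9E2F


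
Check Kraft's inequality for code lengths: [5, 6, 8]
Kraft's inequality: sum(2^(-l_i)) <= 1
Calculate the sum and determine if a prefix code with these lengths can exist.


Sum = 2^(-5) + 2^(-6) + 2^(-8)
    = 0.03125 + 0.015625 + 0.00390625
    = 13/256 = 0.05078125
Since 0.05078125 <= 1, Kraft's inequality IS satisfied.
A prefix code with these lengths CAN exist.

Kraft sum = 0.05078125. Satisfied.


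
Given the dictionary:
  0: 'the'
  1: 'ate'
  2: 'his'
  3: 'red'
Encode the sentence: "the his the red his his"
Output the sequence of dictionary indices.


Look up each word in the dictionary:
  'the' -> 0
  'his' -> 2
  'the' -> 0
  'red' -> 3
  'his' -> 2
  'his' -> 2

Encoded: [0, 2, 0, 3, 2, 2]


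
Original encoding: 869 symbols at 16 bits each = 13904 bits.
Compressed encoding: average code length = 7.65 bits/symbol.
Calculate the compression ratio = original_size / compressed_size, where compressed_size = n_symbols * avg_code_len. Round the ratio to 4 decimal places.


original_size = n_symbols * orig_bits = 869 * 16 = 13904 bits
compressed_size = n_symbols * avg_code_len = 869 * 7.65 = 6647.85 bits
ratio = original_size / compressed_size = 13904 / 6647.85 = 2.0915

Compression ratio = 2.0915


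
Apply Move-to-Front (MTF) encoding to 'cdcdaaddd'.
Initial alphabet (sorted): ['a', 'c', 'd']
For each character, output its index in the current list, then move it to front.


MTF encoding:
'c': index 1 in ['a', 'c', 'd'] -> ['c', 'a', 'd']
'd': index 2 in ['c', 'a', 'd'] -> ['d', 'c', 'a']
'c': index 1 in ['d', 'c', 'a'] -> ['c', 'd', 'a']
'd': index 1 in ['c', 'd', 'a'] -> ['d', 'c', 'a']
'a': index 2 in ['d', 'c', 'a'] -> ['a', 'd', 'c']
'a': index 0 in ['a', 'd', 'c'] -> ['a', 'd', 'c']
'd': index 1 in ['a', 'd', 'c'] -> ['d', 'a', 'c']
'd': index 0 in ['d', 'a', 'c'] -> ['d', 'a', 'c']
'd': index 0 in ['d', 'a', 'c'] -> ['d', 'a', 'c']


Output: [1, 2, 1, 1, 2, 0, 1, 0, 0]


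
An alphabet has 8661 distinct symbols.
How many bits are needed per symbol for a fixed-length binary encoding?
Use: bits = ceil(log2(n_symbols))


log2(8661) = 13.0803
Bracket: 2^13 = 8192 < 8661 <= 2^14 = 16384
So ceil(log2(8661)) = 14

bits = ceil(log2(8661)) = ceil(13.0803) = 14 bits


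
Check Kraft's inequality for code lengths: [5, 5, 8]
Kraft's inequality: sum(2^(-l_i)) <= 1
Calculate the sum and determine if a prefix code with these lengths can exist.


Sum = 2^(-5) + 2^(-5) + 2^(-8)
    = 0.03125 + 0.03125 + 0.00390625
    = 17/256 = 0.06640625
Since 0.06640625 <= 1, Kraft's inequality IS satisfied.
A prefix code with these lengths CAN exist.

Kraft sum = 0.06640625. Satisfied.


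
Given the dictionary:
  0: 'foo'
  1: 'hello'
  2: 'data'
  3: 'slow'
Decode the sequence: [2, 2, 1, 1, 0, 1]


Look up each index in the dictionary:
  2 -> 'data'
  2 -> 'data'
  1 -> 'hello'
  1 -> 'hello'
  0 -> 'foo'
  1 -> 'hello'

Decoded: "data data hello hello foo hello"


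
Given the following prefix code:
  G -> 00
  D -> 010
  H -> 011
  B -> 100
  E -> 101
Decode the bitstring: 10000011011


Decoding step by step:
Bits 100 -> B
Bits 00 -> G
Bits 011 -> H
Bits 011 -> H


Decoded message: BGHH


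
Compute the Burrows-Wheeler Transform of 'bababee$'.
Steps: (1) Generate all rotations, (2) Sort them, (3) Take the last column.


Rotations (sorted):
  0: $bababee -> last char: e
  1: ababee$b -> last char: b
  2: abee$bab -> last char: b
  3: bababee$ -> last char: $
  4: babee$ba -> last char: a
  5: bee$baba -> last char: a
  6: e$bababe -> last char: e
  7: ee$babab -> last char: b


BWT = ebb$aaeb


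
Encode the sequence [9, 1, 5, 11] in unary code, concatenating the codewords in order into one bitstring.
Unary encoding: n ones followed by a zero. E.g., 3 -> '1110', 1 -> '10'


Encode each number as n ones followed by a terminating 0:
  9 -> 1111111110 (10 bits)
  1 -> 10 (2 bits)
  5 -> 111110 (6 bits)
  11 -> 111111111110 (12 bits)
Total length = 10 + 2 + 6 + 12 = 30 bits.

Unary([9, 1, 5, 11]) = 111111111010111110111111111110 (30 bits)


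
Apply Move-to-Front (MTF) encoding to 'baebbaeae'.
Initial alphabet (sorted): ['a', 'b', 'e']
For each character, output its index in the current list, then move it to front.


MTF encoding:
'b': index 1 in ['a', 'b', 'e'] -> ['b', 'a', 'e']
'a': index 1 in ['b', 'a', 'e'] -> ['a', 'b', 'e']
'e': index 2 in ['a', 'b', 'e'] -> ['e', 'a', 'b']
'b': index 2 in ['e', 'a', 'b'] -> ['b', 'e', 'a']
'b': index 0 in ['b', 'e', 'a'] -> ['b', 'e', 'a']
'a': index 2 in ['b', 'e', 'a'] -> ['a', 'b', 'e']
'e': index 2 in ['a', 'b', 'e'] -> ['e', 'a', 'b']
'a': index 1 in ['e', 'a', 'b'] -> ['a', 'e', 'b']
'e': index 1 in ['a', 'e', 'b'] -> ['e', 'a', 'b']


Output: [1, 1, 2, 2, 0, 2, 2, 1, 1]


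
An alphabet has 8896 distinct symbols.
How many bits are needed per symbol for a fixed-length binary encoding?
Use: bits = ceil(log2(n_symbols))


log2(8896) = 13.1189
Bracket: 2^13 = 8192 < 8896 <= 2^14 = 16384
So ceil(log2(8896)) = 14

bits = ceil(log2(8896)) = ceil(13.1189) = 14 bits


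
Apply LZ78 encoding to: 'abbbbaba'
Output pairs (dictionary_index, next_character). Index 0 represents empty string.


LZ78 encoding steps:
Dictionary: {0: ''}
Step 1: w='' (idx 0), next='a' -> output (0, 'a'), add 'a' as idx 1
Step 2: w='' (idx 0), next='b' -> output (0, 'b'), add 'b' as idx 2
Step 3: w='b' (idx 2), next='b' -> output (2, 'b'), add 'bb' as idx 3
Step 4: w='b' (idx 2), next='a' -> output (2, 'a'), add 'ba' as idx 4
Step 5: w='ba' (idx 4), end of input -> output (4, '')


Encoded: [(0, 'a'), (0, 'b'), (2, 'b'), (2, 'a'), (4, '')]


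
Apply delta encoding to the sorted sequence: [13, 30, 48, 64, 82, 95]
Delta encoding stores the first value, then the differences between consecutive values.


First value: 13
Deltas:
  30 - 13 = 17
  48 - 30 = 18
  64 - 48 = 16
  82 - 64 = 18
  95 - 82 = 13


Delta encoded: [13, 17, 18, 16, 18, 13]


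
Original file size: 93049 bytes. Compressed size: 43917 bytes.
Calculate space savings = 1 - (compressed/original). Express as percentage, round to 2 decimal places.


ratio = compressed/original = 43917/93049 = 0.471977
savings = 1 - ratio = 1 - 0.471977 = 0.528023
as a percentage: 0.528023 * 100 = 52.8%

Space savings = 1 - 43917/93049 = 52.8%


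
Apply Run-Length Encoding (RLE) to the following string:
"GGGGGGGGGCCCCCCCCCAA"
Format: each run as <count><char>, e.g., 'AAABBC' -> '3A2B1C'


Scanning runs left to right:
  i=0: run of 'G' x 9 -> '9G'
  i=9: run of 'C' x 9 -> '9C'
  i=18: run of 'A' x 2 -> '2A'

RLE = 9G9C2A


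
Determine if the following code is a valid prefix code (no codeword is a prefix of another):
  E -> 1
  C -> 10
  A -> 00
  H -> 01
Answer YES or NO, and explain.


Checking each pair (does one codeword prefix another?):
  E='1' vs C='10': prefix -- VIOLATION

NO -- this is NOT a valid prefix code. E (1) is a prefix of C (10).


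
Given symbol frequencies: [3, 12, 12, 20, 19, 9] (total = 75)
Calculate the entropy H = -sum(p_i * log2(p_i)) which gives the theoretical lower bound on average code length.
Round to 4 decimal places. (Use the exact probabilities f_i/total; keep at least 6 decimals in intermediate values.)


Per-symbol terms -p_i * log2(p_i) with p_i = f_i/75:
  p = 3/75 = 0.040000: log2(p) = -4.643856, -p*log2(p) = 0.185754
  p = 12/75 = 0.160000: log2(p) = -2.643856, -p*log2(p) = 0.423017
  p = 12/75 = 0.160000: log2(p) = -2.643856, -p*log2(p) = 0.423017
  p = 20/75 = 0.266667: log2(p) = -1.906891, -p*log2(p) = 0.508504
  p = 19/75 = 0.253333: log2(p) = -1.980891, -p*log2(p) = 0.501826
  p = 9/75 = 0.120000: log2(p) = -3.058894, -p*log2(p) = 0.367067
H = 0.185754 + 0.423017 + 0.423017 + 0.508504 + 0.501826 + 0.367067 = 2.409185

H = 2.4092 bits/symbol


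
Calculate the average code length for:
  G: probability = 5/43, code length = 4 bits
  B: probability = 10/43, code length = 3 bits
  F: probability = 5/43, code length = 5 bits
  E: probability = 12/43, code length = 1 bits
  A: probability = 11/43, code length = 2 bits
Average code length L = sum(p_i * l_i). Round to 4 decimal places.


Weighted contributions p_i * l_i:
  G: (5/43) * 4 = 20/43
  B: (10/43) * 3 = 30/43
  F: (5/43) * 5 = 25/43
  E: (12/43) * 1 = 12/43
  A: (11/43) * 2 = 22/43
Sum = (20 + 30 + 25 + 12 + 22)/43 = 109/43

L = 109/43 = 2.5349 bits/symbol


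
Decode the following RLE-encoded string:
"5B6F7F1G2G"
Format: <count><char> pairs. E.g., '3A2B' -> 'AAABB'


Expanding each <count><char> pair:
  5B -> 'BBBBB'
  6F -> 'FFFFFF'
  7F -> 'FFFFFFF'
  1G -> 'G'
  2G -> 'GG'

Decoded = BBBBBFFFFFFFFFFFFFGGG


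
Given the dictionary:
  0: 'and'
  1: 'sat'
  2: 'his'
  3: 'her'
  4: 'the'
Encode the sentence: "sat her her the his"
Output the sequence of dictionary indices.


Look up each word in the dictionary:
  'sat' -> 1
  'her' -> 3
  'her' -> 3
  'the' -> 4
  'his' -> 2

Encoded: [1, 3, 3, 4, 2]


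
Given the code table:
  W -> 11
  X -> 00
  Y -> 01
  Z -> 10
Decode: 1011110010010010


Decoding:
10 -> Z
11 -> W
11 -> W
00 -> X
10 -> Z
01 -> Y
00 -> X
10 -> Z


Result: ZWWXZYXZ


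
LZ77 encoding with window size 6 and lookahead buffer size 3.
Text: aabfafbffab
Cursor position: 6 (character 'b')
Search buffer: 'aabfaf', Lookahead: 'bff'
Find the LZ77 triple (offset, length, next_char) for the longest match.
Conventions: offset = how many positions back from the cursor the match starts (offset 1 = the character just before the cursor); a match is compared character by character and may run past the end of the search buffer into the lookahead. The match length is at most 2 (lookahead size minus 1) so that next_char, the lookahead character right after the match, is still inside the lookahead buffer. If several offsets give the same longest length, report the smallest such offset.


Try each offset into the search buffer:
  offset=1 (pos 5, char 'f'): match length 0
  offset=2 (pos 4, char 'a'): match length 0
  offset=3 (pos 3, char 'f'): match length 0
  offset=4 (pos 2, char 'b'): match length 2
  offset=5 (pos 1, char 'a'): match length 0
  offset=6 (pos 0, char 'a'): match length 0
Longest match has length 2 at offset 4.
next_char = character at position 6 + 2 = 8 -> 'f'

Best match: offset=4, length=2 (matching 'bf' starting at position 2)
LZ77 triple: (4, 2, 'f')


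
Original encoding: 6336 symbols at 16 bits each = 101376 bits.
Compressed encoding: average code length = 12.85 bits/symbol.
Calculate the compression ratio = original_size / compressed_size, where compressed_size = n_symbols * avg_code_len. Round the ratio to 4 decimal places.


original_size = n_symbols * orig_bits = 6336 * 16 = 101376 bits
compressed_size = n_symbols * avg_code_len = 6336 * 12.85 = 81417.6 bits
ratio = original_size / compressed_size = 101376 / 81417.6 = 1.2451

Compression ratio = 1.2451


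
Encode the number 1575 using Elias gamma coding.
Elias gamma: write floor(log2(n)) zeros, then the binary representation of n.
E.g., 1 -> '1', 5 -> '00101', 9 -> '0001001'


num_bits = floor(log2(1575)) + 1 = 11
leading_zeros = num_bits - 1 = 10
binary(1575) = 11000100111

Elias gamma(1575) = '0000000000' + '11000100111' = 000000000011000100111 (21 bits)


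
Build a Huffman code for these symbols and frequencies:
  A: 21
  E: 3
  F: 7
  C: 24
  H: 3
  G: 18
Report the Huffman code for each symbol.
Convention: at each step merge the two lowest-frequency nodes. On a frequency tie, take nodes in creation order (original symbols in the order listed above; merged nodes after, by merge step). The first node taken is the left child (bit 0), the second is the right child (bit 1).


Huffman tree construction:
Step 1: Merge E(3) + H(3) = 6
Step 2: Merge (E+H)(6) + F(7) = 13
Step 3: Merge ((E+H)+F)(13) + G(18) = 31
Step 4: Merge A(21) + C(24) = 45
Step 5: Merge (((E+H)+F)+G)(31) + (A+C)(45) = 76
Read each symbol's code off the tree from the root (left child = 0, right child = 1).

Codes:
  A: 10 (length 2)
  E: 0000 (length 4)
  F: 001 (length 3)
  C: 11 (length 2)
  H: 0001 (length 4)
  G: 01 (length 2)
Average code length: 171/76 = 2.2500 bits/symbol


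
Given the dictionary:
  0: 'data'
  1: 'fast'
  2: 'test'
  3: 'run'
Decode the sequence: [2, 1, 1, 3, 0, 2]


Look up each index in the dictionary:
  2 -> 'test'
  1 -> 'fast'
  1 -> 'fast'
  3 -> 'run'
  0 -> 'data'
  2 -> 'test'

Decoded: "test fast fast run data test"


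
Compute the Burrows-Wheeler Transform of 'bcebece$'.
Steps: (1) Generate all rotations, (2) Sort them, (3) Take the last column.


Rotations (sorted):
  0: $bcebece -> last char: e
  1: bcebece$ -> last char: $
  2: bece$bce -> last char: e
  3: ce$bcebe -> last char: e
  4: cebece$b -> last char: b
  5: e$bcebec -> last char: c
  6: ebece$bc -> last char: c
  7: ece$bceb -> last char: b


BWT = e$eebccb


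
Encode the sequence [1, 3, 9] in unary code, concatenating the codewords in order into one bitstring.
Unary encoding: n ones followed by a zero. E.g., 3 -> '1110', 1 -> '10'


Encode each number as n ones followed by a terminating 0:
  1 -> 10 (2 bits)
  3 -> 1110 (4 bits)
  9 -> 1111111110 (10 bits)
Total length = 2 + 4 + 10 = 16 bits.

Unary([1, 3, 9]) = 1011101111111110 (16 bits)


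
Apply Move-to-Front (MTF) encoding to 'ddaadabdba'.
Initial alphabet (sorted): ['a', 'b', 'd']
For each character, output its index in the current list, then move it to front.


MTF encoding:
'd': index 2 in ['a', 'b', 'd'] -> ['d', 'a', 'b']
'd': index 0 in ['d', 'a', 'b'] -> ['d', 'a', 'b']
'a': index 1 in ['d', 'a', 'b'] -> ['a', 'd', 'b']
'a': index 0 in ['a', 'd', 'b'] -> ['a', 'd', 'b']
'd': index 1 in ['a', 'd', 'b'] -> ['d', 'a', 'b']
'a': index 1 in ['d', 'a', 'b'] -> ['a', 'd', 'b']
'b': index 2 in ['a', 'd', 'b'] -> ['b', 'a', 'd']
'd': index 2 in ['b', 'a', 'd'] -> ['d', 'b', 'a']
'b': index 1 in ['d', 'b', 'a'] -> ['b', 'd', 'a']
'a': index 2 in ['b', 'd', 'a'] -> ['a', 'b', 'd']


Output: [2, 0, 1, 0, 1, 1, 2, 2, 1, 2]


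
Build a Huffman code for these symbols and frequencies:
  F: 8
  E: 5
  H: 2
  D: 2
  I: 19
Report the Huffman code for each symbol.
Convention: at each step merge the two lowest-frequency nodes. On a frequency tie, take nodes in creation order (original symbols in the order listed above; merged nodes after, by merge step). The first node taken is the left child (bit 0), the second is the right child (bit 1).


Huffman tree construction:
Step 1: Merge H(2) + D(2) = 4
Step 2: Merge (H+D)(4) + E(5) = 9
Step 3: Merge F(8) + ((H+D)+E)(9) = 17
Step 4: Merge (F+((H+D)+E))(17) + I(19) = 36
Read each symbol's code off the tree from the root (left child = 0, right child = 1).

Codes:
  F: 00 (length 2)
  E: 011 (length 3)
  H: 0100 (length 4)
  D: 0101 (length 4)
  I: 1 (length 1)
Average code length: 66/36 = 1.8333 bits/symbol


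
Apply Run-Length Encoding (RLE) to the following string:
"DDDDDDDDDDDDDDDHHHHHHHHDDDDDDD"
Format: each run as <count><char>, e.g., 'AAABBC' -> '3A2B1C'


Scanning runs left to right:
  i=0: run of 'D' x 15 -> '15D'
  i=15: run of 'H' x 8 -> '8H'
  i=23: run of 'D' x 7 -> '7D'

RLE = 15D8H7D


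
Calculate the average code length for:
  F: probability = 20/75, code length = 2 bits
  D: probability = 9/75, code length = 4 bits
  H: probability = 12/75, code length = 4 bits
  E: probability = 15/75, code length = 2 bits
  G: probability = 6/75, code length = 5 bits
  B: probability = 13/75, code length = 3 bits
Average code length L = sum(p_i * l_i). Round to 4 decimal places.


Weighted contributions p_i * l_i:
  F: (20/75) * 2 = 40/75
  D: (9/75) * 4 = 36/75
  H: (12/75) * 4 = 48/75
  E: (15/75) * 2 = 30/75
  G: (6/75) * 5 = 30/75
  B: (13/75) * 3 = 39/75
Sum = (40 + 36 + 48 + 30 + 30 + 39)/75 = 223/75

L = 223/75 = 2.9733 bits/symbol


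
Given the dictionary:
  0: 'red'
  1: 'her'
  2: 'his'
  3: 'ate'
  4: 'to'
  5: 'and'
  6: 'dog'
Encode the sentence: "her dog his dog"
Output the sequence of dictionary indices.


Look up each word in the dictionary:
  'her' -> 1
  'dog' -> 6
  'his' -> 2
  'dog' -> 6

Encoded: [1, 6, 2, 6]


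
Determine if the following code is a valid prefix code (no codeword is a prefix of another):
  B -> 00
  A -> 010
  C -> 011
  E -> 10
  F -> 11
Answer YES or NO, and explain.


Checking each pair (does one codeword prefix another?):
  B='00' vs A='010': no prefix
  B='00' vs C='011': no prefix
  B='00' vs E='10': no prefix
  B='00' vs F='11': no prefix
  A='010' vs B='00': no prefix
  A='010' vs C='011': no prefix
  A='010' vs E='10': no prefix
  A='010' vs F='11': no prefix
  C='011' vs B='00': no prefix
  C='011' vs A='010': no prefix
  C='011' vs E='10': no prefix
  C='011' vs F='11': no prefix
  E='10' vs B='00': no prefix
  E='10' vs A='010': no prefix
  E='10' vs C='011': no prefix
  E='10' vs F='11': no prefix
  F='11' vs B='00': no prefix
  F='11' vs A='010': no prefix
  F='11' vs C='011': no prefix
  F='11' vs E='10': no prefix
No violation found over all pairs.

YES -- this is a valid prefix code. No codeword is a prefix of any other codeword.


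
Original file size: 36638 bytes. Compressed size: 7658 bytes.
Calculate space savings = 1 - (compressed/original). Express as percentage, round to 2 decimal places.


ratio = compressed/original = 7658/36638 = 0.209018
savings = 1 - ratio = 1 - 0.209018 = 0.790982
as a percentage: 0.790982 * 100 = 79.1%

Space savings = 1 - 7658/36638 = 79.1%


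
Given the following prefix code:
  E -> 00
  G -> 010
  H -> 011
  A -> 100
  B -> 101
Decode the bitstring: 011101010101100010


Decoding step by step:
Bits 011 -> H
Bits 101 -> B
Bits 010 -> G
Bits 101 -> B
Bits 100 -> A
Bits 010 -> G


Decoded message: HBGBAG


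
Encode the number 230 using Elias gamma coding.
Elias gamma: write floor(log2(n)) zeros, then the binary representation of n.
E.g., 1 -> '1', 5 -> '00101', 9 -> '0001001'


num_bits = floor(log2(230)) + 1 = 8
leading_zeros = num_bits - 1 = 7
binary(230) = 11100110

Elias gamma(230) = '0000000' + '11100110' = 000000011100110 (15 bits)


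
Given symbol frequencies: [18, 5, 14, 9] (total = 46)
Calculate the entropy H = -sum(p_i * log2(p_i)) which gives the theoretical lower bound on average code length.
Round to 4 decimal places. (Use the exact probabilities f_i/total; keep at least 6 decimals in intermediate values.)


Per-symbol terms -p_i * log2(p_i) with p_i = f_i/46:
  p = 18/46 = 0.391304: log2(p) = -1.353637, -p*log2(p) = 0.529684
  p = 5/46 = 0.108696: log2(p) = -3.201634, -p*log2(p) = 0.348004
  p = 14/46 = 0.304348: log2(p) = -1.716207, -p*log2(p) = 0.522324
  p = 9/46 = 0.195652: log2(p) = -2.353637, -p*log2(p) = 0.460494
H = 0.529684 + 0.348004 + 0.522324 + 0.460494 = 1.860506

H = 1.8605 bits/symbol


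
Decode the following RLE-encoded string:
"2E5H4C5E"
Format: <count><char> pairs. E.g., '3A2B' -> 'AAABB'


Expanding each <count><char> pair:
  2E -> 'EE'
  5H -> 'HHHHH'
  4C -> 'CCCC'
  5E -> 'EEEEE'

Decoded = EEHHHHHCCCCEEEEE


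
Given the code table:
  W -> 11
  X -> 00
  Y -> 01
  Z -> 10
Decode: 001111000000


Decoding:
00 -> X
11 -> W
11 -> W
00 -> X
00 -> X
00 -> X


Result: XWWXXX


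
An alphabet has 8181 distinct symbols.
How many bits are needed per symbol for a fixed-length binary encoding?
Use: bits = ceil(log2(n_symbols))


log2(8181) = 12.9981
Bracket: 2^12 = 4096 < 8181 <= 2^13 = 8192
So ceil(log2(8181)) = 13

bits = ceil(log2(8181)) = ceil(12.9981) = 13 bits


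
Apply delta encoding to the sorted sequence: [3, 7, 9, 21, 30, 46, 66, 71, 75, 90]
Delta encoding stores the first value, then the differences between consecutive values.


First value: 3
Deltas:
  7 - 3 = 4
  9 - 7 = 2
  21 - 9 = 12
  30 - 21 = 9
  46 - 30 = 16
  66 - 46 = 20
  71 - 66 = 5
  75 - 71 = 4
  90 - 75 = 15


Delta encoded: [3, 4, 2, 12, 9, 16, 20, 5, 4, 15]


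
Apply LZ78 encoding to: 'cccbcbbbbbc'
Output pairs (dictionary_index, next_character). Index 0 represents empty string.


LZ78 encoding steps:
Dictionary: {0: ''}
Step 1: w='' (idx 0), next='c' -> output (0, 'c'), add 'c' as idx 1
Step 2: w='c' (idx 1), next='c' -> output (1, 'c'), add 'cc' as idx 2
Step 3: w='' (idx 0), next='b' -> output (0, 'b'), add 'b' as idx 3
Step 4: w='c' (idx 1), next='b' -> output (1, 'b'), add 'cb' as idx 4
Step 5: w='b' (idx 3), next='b' -> output (3, 'b'), add 'bb' as idx 5
Step 6: w='bb' (idx 5), next='c' -> output (5, 'c'), add 'bbc' as idx 6


Encoded: [(0, 'c'), (1, 'c'), (0, 'b'), (1, 'b'), (3, 'b'), (5, 'c')]


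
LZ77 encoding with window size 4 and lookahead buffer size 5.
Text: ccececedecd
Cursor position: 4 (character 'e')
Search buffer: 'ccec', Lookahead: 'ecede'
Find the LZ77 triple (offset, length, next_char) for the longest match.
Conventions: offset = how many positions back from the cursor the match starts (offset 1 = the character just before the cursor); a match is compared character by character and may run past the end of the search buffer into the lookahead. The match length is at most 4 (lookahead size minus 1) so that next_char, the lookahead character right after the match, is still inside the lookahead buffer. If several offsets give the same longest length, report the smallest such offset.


Try each offset into the search buffer:
  offset=1 (pos 3, char 'c'): match length 0
  offset=2 (pos 2, char 'e'): match length 3
  offset=3 (pos 1, char 'c'): match length 0
  offset=4 (pos 0, char 'c'): match length 0
Longest match has length 3 at offset 2.
next_char = character at position 4 + 3 = 7 -> 'd'

Best match: offset=2, length=3 (matching 'ece' starting at position 2)
LZ77 triple: (2, 3, 'd')


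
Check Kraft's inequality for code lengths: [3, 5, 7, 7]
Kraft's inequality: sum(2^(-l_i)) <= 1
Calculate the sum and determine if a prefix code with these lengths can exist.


Sum = 2^(-3) + 2^(-5) + 2^(-7) + 2^(-7)
    = 0.125 + 0.03125 + 0.0078125 + 0.0078125
    = 22/128 = 0.171875
Since 0.171875 <= 1, Kraft's inequality IS satisfied.
A prefix code with these lengths CAN exist.

Kraft sum = 0.171875. Satisfied.


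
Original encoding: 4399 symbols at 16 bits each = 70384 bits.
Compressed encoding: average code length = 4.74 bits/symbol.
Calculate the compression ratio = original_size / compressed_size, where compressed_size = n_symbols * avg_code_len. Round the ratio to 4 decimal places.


original_size = n_symbols * orig_bits = 4399 * 16 = 70384 bits
compressed_size = n_symbols * avg_code_len = 4399 * 4.74 = 20851.26 bits
ratio = original_size / compressed_size = 70384 / 20851.26 = 3.3755

Compression ratio = 3.3755


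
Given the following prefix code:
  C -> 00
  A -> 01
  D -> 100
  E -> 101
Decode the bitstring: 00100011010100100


Decoding step by step:
Bits 00 -> C
Bits 100 -> D
Bits 01 -> A
Bits 101 -> E
Bits 01 -> A
Bits 00 -> C
Bits 100 -> D


Decoded message: CDAEACD


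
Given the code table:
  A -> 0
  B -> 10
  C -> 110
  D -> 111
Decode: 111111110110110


Decoding:
111 -> D
111 -> D
110 -> C
110 -> C
110 -> C


Result: DDCCC


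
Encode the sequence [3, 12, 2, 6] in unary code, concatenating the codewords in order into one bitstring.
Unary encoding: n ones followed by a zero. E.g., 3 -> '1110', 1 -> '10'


Encode each number as n ones followed by a terminating 0:
  3 -> 1110 (4 bits)
  12 -> 1111111111110 (13 bits)
  2 -> 110 (3 bits)
  6 -> 1111110 (7 bits)
Total length = 4 + 13 + 3 + 7 = 27 bits.

Unary([3, 12, 2, 6]) = 111011111111111101101111110 (27 bits)


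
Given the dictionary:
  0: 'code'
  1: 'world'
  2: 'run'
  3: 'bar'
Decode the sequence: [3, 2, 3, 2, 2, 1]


Look up each index in the dictionary:
  3 -> 'bar'
  2 -> 'run'
  3 -> 'bar'
  2 -> 'run'
  2 -> 'run'
  1 -> 'world'

Decoded: "bar run bar run run world"


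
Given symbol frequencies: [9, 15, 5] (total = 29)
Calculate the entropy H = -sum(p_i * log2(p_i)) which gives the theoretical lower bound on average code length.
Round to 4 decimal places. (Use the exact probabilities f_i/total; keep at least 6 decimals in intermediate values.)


Per-symbol terms -p_i * log2(p_i) with p_i = f_i/29:
  p = 9/29 = 0.310345: log2(p) = -1.688056, -p*log2(p) = 0.523879
  p = 15/29 = 0.517241: log2(p) = -0.951090, -p*log2(p) = 0.491943
  p = 5/29 = 0.172414: log2(p) = -2.536053, -p*log2(p) = 0.437251
H = 0.523879 + 0.491943 + 0.437251 = 1.453073

H = 1.4531 bits/symbol


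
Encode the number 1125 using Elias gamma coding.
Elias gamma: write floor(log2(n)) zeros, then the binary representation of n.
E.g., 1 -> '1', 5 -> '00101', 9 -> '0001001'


num_bits = floor(log2(1125)) + 1 = 11
leading_zeros = num_bits - 1 = 10
binary(1125) = 10001100101

Elias gamma(1125) = '0000000000' + '10001100101' = 000000000010001100101 (21 bits)


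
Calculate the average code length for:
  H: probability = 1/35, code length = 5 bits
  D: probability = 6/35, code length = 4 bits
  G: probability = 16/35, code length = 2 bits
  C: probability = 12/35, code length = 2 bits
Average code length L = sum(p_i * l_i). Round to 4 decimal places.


Weighted contributions p_i * l_i:
  H: (1/35) * 5 = 5/35
  D: (6/35) * 4 = 24/35
  G: (16/35) * 2 = 32/35
  C: (12/35) * 2 = 24/35
Sum = (5 + 24 + 32 + 24)/35 = 85/35

L = 85/35 = 2.4286 bits/symbol


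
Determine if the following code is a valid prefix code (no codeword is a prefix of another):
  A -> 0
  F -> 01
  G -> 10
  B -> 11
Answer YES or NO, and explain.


Checking each pair (does one codeword prefix another?):
  A='0' vs F='01': prefix -- VIOLATION

NO -- this is NOT a valid prefix code. A (0) is a prefix of F (01).


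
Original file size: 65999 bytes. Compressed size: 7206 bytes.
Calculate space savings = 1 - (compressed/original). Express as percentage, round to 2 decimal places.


ratio = compressed/original = 7206/65999 = 0.109183
savings = 1 - ratio = 1 - 0.109183 = 0.890817
as a percentage: 0.890817 * 100 = 89.08%

Space savings = 1 - 7206/65999 = 89.08%


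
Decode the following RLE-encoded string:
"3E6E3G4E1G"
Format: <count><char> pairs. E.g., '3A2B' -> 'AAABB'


Expanding each <count><char> pair:
  3E -> 'EEE'
  6E -> 'EEEEEE'
  3G -> 'GGG'
  4E -> 'EEEE'
  1G -> 'G'

Decoded = EEEEEEEEEGGGEEEEG


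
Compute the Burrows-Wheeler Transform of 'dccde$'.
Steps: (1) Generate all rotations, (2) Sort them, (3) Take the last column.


Rotations (sorted):
  0: $dccde -> last char: e
  1: ccde$d -> last char: d
  2: cde$dc -> last char: c
  3: dccde$ -> last char: $
  4: de$dcc -> last char: c
  5: e$dccd -> last char: d


BWT = edc$cd


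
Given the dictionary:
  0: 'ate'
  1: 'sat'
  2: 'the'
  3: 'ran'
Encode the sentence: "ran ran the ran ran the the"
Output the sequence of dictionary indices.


Look up each word in the dictionary:
  'ran' -> 3
  'ran' -> 3
  'the' -> 2
  'ran' -> 3
  'ran' -> 3
  'the' -> 2
  'the' -> 2

Encoded: [3, 3, 2, 3, 3, 2, 2]


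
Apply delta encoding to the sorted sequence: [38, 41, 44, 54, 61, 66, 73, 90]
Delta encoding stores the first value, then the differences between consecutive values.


First value: 38
Deltas:
  41 - 38 = 3
  44 - 41 = 3
  54 - 44 = 10
  61 - 54 = 7
  66 - 61 = 5
  73 - 66 = 7
  90 - 73 = 17


Delta encoded: [38, 3, 3, 10, 7, 5, 7, 17]


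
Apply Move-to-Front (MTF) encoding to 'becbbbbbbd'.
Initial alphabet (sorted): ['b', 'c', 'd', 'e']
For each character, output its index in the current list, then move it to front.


MTF encoding:
'b': index 0 in ['b', 'c', 'd', 'e'] -> ['b', 'c', 'd', 'e']
'e': index 3 in ['b', 'c', 'd', 'e'] -> ['e', 'b', 'c', 'd']
'c': index 2 in ['e', 'b', 'c', 'd'] -> ['c', 'e', 'b', 'd']
'b': index 2 in ['c', 'e', 'b', 'd'] -> ['b', 'c', 'e', 'd']
'b': index 0 in ['b', 'c', 'e', 'd'] -> ['b', 'c', 'e', 'd']
'b': index 0 in ['b', 'c', 'e', 'd'] -> ['b', 'c', 'e', 'd']
'b': index 0 in ['b', 'c', 'e', 'd'] -> ['b', 'c', 'e', 'd']
'b': index 0 in ['b', 'c', 'e', 'd'] -> ['b', 'c', 'e', 'd']
'b': index 0 in ['b', 'c', 'e', 'd'] -> ['b', 'c', 'e', 'd']
'd': index 3 in ['b', 'c', 'e', 'd'] -> ['d', 'b', 'c', 'e']


Output: [0, 3, 2, 2, 0, 0, 0, 0, 0, 3]


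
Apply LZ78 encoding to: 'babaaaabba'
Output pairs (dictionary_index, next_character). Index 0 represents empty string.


LZ78 encoding steps:
Dictionary: {0: ''}
Step 1: w='' (idx 0), next='b' -> output (0, 'b'), add 'b' as idx 1
Step 2: w='' (idx 0), next='a' -> output (0, 'a'), add 'a' as idx 2
Step 3: w='b' (idx 1), next='a' -> output (1, 'a'), add 'ba' as idx 3
Step 4: w='a' (idx 2), next='a' -> output (2, 'a'), add 'aa' as idx 4
Step 5: w='a' (idx 2), next='b' -> output (2, 'b'), add 'ab' as idx 5
Step 6: w='ba' (idx 3), end of input -> output (3, '')


Encoded: [(0, 'b'), (0, 'a'), (1, 'a'), (2, 'a'), (2, 'b'), (3, '')]


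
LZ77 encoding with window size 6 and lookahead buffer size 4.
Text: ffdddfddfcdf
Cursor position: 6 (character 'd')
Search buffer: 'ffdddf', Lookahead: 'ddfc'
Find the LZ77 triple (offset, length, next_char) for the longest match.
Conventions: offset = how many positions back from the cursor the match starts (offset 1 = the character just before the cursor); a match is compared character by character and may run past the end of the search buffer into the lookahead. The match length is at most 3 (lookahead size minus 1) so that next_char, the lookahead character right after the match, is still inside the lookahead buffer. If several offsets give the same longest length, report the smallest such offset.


Try each offset into the search buffer:
  offset=1 (pos 5, char 'f'): match length 0
  offset=2 (pos 4, char 'd'): match length 1
  offset=3 (pos 3, char 'd'): match length 3
  offset=4 (pos 2, char 'd'): match length 2
  offset=5 (pos 1, char 'f'): match length 0
  offset=6 (pos 0, char 'f'): match length 0
Longest match has length 3 at offset 3.
next_char = character at position 6 + 3 = 9 -> 'c'

Best match: offset=3, length=3 (matching 'ddf' starting at position 3)
LZ77 triple: (3, 3, 'c')


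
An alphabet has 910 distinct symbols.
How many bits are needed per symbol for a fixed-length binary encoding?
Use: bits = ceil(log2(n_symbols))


log2(910) = 9.8297
Bracket: 2^9 = 512 < 910 <= 2^10 = 1024
So ceil(log2(910)) = 10

bits = ceil(log2(910)) = ceil(9.8297) = 10 bits


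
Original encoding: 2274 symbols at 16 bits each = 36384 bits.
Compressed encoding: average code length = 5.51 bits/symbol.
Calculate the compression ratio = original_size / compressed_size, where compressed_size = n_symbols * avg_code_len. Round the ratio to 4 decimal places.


original_size = n_symbols * orig_bits = 2274 * 16 = 36384 bits
compressed_size = n_symbols * avg_code_len = 2274 * 5.51 = 12529.74 bits
ratio = original_size / compressed_size = 36384 / 12529.74 = 2.9038

Compression ratio = 2.9038


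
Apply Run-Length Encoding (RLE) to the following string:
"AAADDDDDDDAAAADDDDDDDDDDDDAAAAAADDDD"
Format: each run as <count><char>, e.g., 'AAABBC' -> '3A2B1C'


Scanning runs left to right:
  i=0: run of 'A' x 3 -> '3A'
  i=3: run of 'D' x 7 -> '7D'
  i=10: run of 'A' x 4 -> '4A'
  i=14: run of 'D' x 12 -> '12D'
  i=26: run of 'A' x 6 -> '6A'
  i=32: run of 'D' x 4 -> '4D'

RLE = 3A7D4A12D6A4D


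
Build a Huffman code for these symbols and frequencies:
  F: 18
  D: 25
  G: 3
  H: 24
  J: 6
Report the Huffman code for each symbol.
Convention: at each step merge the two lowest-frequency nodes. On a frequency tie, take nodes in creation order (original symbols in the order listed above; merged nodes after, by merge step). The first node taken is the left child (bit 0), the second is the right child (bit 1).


Huffman tree construction:
Step 1: Merge G(3) + J(6) = 9
Step 2: Merge (G+J)(9) + F(18) = 27
Step 3: Merge H(24) + D(25) = 49
Step 4: Merge ((G+J)+F)(27) + (H+D)(49) = 76
Read each symbol's code off the tree from the root (left child = 0, right child = 1).

Codes:
  F: 01 (length 2)
  D: 11 (length 2)
  G: 000 (length 3)
  H: 10 (length 2)
  J: 001 (length 3)
Average code length: 161/76 = 2.1184 bits/symbol


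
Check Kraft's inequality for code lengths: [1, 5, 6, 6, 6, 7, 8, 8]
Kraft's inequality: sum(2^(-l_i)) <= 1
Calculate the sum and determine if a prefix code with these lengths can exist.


Sum = 2^(-1) + 2^(-5) + 2^(-6) + 2^(-6) + 2^(-6) + 2^(-7) + 2^(-8) + 2^(-8)
    = 0.5 + 0.03125 + 0.015625 + 0.015625 + 0.015625 + 0.0078125 + 0.00390625 + 0.00390625
    = 152/256 = 0.59375
Since 0.59375 <= 1, Kraft's inequality IS satisfied.
A prefix code with these lengths CAN exist.

Kraft sum = 0.59375. Satisfied.


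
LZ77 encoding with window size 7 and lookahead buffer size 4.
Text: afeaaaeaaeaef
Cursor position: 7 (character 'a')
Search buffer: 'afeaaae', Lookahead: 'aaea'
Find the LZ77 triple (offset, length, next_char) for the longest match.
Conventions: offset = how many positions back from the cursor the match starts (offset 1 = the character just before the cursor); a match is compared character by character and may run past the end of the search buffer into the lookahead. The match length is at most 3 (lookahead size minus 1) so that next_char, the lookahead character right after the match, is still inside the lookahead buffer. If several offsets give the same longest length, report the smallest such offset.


Try each offset into the search buffer:
  offset=1 (pos 6, char 'e'): match length 0
  offset=2 (pos 5, char 'a'): match length 1
  offset=3 (pos 4, char 'a'): match length 3
  offset=4 (pos 3, char 'a'): match length 2
  offset=5 (pos 2, char 'e'): match length 0
  offset=6 (pos 1, char 'f'): match length 0
  offset=7 (pos 0, char 'a'): match length 1
Longest match has length 3 at offset 3.
next_char = character at position 7 + 3 = 10 -> 'a'

Best match: offset=3, length=3 (matching 'aae' starting at position 4)
LZ77 triple: (3, 3, 'a')
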